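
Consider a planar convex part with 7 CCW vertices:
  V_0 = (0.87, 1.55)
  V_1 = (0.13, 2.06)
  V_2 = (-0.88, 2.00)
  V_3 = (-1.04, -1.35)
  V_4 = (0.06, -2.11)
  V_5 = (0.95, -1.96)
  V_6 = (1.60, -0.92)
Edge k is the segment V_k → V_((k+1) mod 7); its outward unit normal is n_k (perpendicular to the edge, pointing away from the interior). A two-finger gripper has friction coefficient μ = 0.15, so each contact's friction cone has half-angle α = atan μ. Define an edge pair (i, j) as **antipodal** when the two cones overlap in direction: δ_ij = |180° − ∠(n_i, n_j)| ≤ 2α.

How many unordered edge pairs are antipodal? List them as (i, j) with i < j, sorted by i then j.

α = atan 0.15 = 8.53°;  2α = 17.06°
n_0 = (+0.5675, +0.8234)
n_1 = (-0.0593, +0.9982)
n_2 = (-0.9989, +0.0477)
n_3 = (-0.5684, -0.8227)
n_4 = (+0.1662, -0.9861)
n_5 = (+0.8480, -0.5300)
n_6 = (+0.9590, +0.2834)
  (0,1): δ = 142.03°  ·
  (0,2): δ = 58.16°  ·
  (0,3): δ = 0.07°  ✓
  (0,4): δ = 44.14°  ·
  (0,5): δ = 92.57°  ·
  (0,6): δ = 141.04°  ·
  (1,2): δ = 96.13°  ·
  (1,3): δ = 38.04°  ·
  (1,4): δ = 6.17°  ✓
  (1,5): δ = 54.59°  ·
  (1,6): δ = 103.07°  ·
  (2,3): δ = 121.91°  ·
  (2,4): δ = 77.70°  ·
  (2,5): δ = 29.27°  ·
  (2,6): δ = 19.20°  ·
  (3,4): δ = 135.79°  ·
  (3,5): δ = 87.36°  ·
  (3,6): δ = 38.89°  ·
  (4,5): δ = 131.57°  ·
  (4,6): δ = 83.10°  ·
  (5,6): δ = 131.53°  ·
antipodal pairs: 2

count = 2; pairs: (0,3), (1,4)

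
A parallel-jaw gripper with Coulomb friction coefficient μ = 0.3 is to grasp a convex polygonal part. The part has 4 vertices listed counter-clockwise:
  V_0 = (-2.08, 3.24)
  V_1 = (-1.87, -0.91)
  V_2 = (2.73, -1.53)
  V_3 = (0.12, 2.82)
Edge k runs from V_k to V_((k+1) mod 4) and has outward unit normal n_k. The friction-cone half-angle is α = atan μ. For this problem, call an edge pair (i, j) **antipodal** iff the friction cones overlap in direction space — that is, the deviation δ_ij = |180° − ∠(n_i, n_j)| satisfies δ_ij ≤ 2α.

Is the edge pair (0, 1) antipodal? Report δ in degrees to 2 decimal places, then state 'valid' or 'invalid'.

α = atan 0.3 = 16.70°;  2α = 33.40°
edge 0: e_0 = (+0.21, -4.15);  n_0 = (-0.9987, -0.0505)
edge 1: e_1 = (+4.60, -0.62);  n_1 = (-0.1336, -0.9910)
∠(n_0, n_1) = 79.43°
δ = |180° − 79.43°| = 100.57°
100.57° > 2α = 33.40°  →  invalid

δ = 100.57°, invalid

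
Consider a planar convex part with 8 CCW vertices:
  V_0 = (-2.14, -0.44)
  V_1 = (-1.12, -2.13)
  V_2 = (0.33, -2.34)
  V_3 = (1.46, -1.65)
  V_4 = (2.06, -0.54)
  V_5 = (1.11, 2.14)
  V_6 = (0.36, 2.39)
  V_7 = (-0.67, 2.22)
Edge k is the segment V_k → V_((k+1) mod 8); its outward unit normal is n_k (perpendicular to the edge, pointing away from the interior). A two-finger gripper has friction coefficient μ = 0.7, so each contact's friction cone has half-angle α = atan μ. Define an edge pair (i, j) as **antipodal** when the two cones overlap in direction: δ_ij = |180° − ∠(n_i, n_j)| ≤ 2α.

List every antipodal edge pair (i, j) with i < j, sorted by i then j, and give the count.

α = atan 0.7 = 34.99°;  2α = 69.98°
n_0 = (-0.8561, -0.5167)
n_1 = (-0.1433, -0.9897)
n_2 = (+0.5211, -0.8535)
n_3 = (+0.8797, -0.4755)
n_4 = (+0.9425, +0.3341)
n_5 = (+0.3162, +0.9487)
n_6 = (-0.1628, +0.9867)
n_7 = (-0.8752, +0.4837)
  (0,1): δ = 129.35°  ·
  (0,2): δ = 89.70°  ·
  (0,3): δ = 59.51°  ✓
  (0,4): δ = 11.59°  ✓
  (0,5): δ = 40.45°  ✓
  (0,6): δ = 68.26°  ✓
  (0,7): δ = 119.96°  ·
  (1,2): δ = 140.35°  ·
  (1,3): δ = 110.15°  ·
  (1,4): δ = 62.24°  ✓
  (1,5): δ = 10.19°  ✓
  (1,6): δ = 17.61°  ✓
  (1,7): δ = 69.31°  ✓
  (2,3): δ = 149.80°  ·
  (2,4): δ = 101.89°  ·
  (2,5): δ = 49.84°  ✓
  (2,6): δ = 22.04°  ✓
  (2,7): δ = 29.66°  ✓
  (3,4): δ = 132.09°  ·
  (3,5): δ = 80.04°  ·
  (3,6): δ = 52.23°  ✓
  (3,7): δ = 0.53°  ✓
  (4,5): δ = 127.95°  ·
  (4,6): δ = 100.15°  ·
  (4,7): δ = 48.44°  ✓
  (5,6): δ = 152.19°  ·
  (5,7): δ = 100.49°  ·
  (6,7): δ = 128.30°  ·
antipodal pairs: 14

count = 14; pairs: (0,3), (0,4), (0,5), (0,6), (1,4), (1,5), (1,6), (1,7), (2,5), (2,6), (2,7), (3,6), (3,7), (4,7)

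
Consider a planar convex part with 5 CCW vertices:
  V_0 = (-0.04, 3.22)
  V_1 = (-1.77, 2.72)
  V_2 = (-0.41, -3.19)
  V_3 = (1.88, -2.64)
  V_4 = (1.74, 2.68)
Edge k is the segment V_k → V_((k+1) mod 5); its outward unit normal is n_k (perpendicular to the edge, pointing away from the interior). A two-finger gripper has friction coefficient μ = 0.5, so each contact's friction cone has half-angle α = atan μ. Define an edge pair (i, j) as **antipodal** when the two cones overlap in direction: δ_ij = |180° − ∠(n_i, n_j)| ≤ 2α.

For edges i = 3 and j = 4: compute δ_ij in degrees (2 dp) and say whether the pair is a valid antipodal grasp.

δ = 108.38°, invalid

α = atan 0.5 = 26.57°;  2α = 53.13°
edge 3: e_3 = (-0.14, +5.32);  n_3 = (+0.9997, +0.0263)
edge 4: e_4 = (-1.78, +0.54);  n_4 = (+0.2903, +0.9569)
∠(n_3, n_4) = 71.62°
δ = |180° − 71.62°| = 108.38°
108.38° > 2α = 53.13°  →  invalid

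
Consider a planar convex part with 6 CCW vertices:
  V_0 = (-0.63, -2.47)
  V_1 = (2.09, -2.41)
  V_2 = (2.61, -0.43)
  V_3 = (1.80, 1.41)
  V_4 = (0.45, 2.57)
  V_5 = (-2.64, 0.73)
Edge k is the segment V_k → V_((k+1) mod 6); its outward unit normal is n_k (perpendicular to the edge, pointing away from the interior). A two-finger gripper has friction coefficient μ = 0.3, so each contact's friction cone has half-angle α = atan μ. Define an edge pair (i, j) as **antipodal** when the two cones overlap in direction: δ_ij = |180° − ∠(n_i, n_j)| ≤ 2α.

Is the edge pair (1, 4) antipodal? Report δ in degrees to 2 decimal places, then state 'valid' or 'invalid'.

δ = 44.51°, invalid

α = atan 0.3 = 16.70°;  2α = 33.40°
edge 1: e_1 = (+0.52, +1.98);  n_1 = (+0.9672, -0.2540)
edge 4: e_4 = (-3.09, -1.84);  n_4 = (-0.5116, +0.8592)
∠(n_1, n_4) = 135.49°
δ = |180° − 135.49°| = 44.51°
44.51° > 2α = 33.40°  →  invalid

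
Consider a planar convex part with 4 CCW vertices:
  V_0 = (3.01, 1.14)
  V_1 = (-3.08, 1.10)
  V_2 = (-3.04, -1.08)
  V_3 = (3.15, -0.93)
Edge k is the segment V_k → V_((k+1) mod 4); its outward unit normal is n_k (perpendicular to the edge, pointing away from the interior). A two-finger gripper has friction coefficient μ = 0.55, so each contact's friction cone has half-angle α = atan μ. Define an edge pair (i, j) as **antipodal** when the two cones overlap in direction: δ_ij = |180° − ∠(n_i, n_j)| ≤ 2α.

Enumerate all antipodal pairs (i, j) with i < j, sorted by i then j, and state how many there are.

count = 2; pairs: (0,2), (1,3)

α = atan 0.55 = 28.81°;  2α = 57.62°
n_0 = (-0.0066, +1.0000)
n_1 = (-0.9998, -0.0183)
n_2 = (+0.0242, -0.9997)
n_3 = (+0.9977, +0.0675)
  (0,1): δ = 89.33°  ·
  (0,2): δ = 1.01°  ✓
  (0,3): δ = 93.49°  ·
  (1,2): δ = 89.66°  ·
  (1,3): δ = 2.82°  ✓
  (2,3): δ = 87.52°  ·
antipodal pairs: 2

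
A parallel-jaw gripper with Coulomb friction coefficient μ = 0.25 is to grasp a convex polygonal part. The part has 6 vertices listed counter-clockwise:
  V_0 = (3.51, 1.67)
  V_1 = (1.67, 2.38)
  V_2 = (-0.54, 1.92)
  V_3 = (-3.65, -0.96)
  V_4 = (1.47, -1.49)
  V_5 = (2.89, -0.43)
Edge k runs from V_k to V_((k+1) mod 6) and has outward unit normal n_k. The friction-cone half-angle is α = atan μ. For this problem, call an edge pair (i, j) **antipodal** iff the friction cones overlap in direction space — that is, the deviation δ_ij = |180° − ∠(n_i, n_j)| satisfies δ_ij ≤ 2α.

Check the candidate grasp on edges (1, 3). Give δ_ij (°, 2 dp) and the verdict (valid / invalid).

δ = 17.67°, valid

α = atan 0.25 = 14.04°;  2α = 28.07°
edge 1: e_1 = (-2.21, -0.46);  n_1 = (-0.2038, +0.9790)
edge 3: e_3 = (+5.12, -0.53);  n_3 = (-0.1030, -0.9947)
∠(n_1, n_3) = 162.33°
δ = |180° − 162.33°| = 17.67°
17.67° ≤ 2α = 28.07°  →  valid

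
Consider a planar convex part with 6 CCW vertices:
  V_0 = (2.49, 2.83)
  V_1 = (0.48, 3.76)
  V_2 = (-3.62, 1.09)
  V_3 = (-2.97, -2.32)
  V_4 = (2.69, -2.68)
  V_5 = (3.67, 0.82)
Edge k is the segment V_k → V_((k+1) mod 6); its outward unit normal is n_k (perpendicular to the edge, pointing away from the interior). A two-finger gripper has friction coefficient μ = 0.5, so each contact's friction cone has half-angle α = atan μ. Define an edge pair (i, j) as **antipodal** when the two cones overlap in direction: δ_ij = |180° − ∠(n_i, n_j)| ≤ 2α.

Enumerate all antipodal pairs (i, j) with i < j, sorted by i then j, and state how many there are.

α = atan 0.5 = 26.57°;  2α = 53.13°
n_0 = (+0.4199, +0.9076)
n_1 = (-0.5457, +0.8380)
n_2 = (-0.9823, -0.1872)
n_3 = (-0.0635, -0.9980)
n_4 = (+0.9630, -0.2696)
n_5 = (+0.8624, +0.5063)
  (0,1): δ = 122.10°  ·
  (0,2): δ = 54.38°  ·
  (0,3): δ = 21.19°  ✓
  (0,4): δ = 99.19°  ·
  (0,5): δ = 145.25°  ·
  (1,2): δ = 112.28°  ·
  (1,3): δ = 36.71°  ✓
  (1,4): δ = 41.28°  ✓
  (1,5): δ = 87.34°  ·
  (2,3): δ = 104.43°  ·
  (2,4): δ = 26.43°  ✓
  (2,5): δ = 19.62°  ✓
  (3,4): δ = 102.00°  ·
  (3,5): δ = 55.94°  ·
  (4,5): δ = 133.94°  ·
antipodal pairs: 5

count = 5; pairs: (0,3), (1,3), (1,4), (2,4), (2,5)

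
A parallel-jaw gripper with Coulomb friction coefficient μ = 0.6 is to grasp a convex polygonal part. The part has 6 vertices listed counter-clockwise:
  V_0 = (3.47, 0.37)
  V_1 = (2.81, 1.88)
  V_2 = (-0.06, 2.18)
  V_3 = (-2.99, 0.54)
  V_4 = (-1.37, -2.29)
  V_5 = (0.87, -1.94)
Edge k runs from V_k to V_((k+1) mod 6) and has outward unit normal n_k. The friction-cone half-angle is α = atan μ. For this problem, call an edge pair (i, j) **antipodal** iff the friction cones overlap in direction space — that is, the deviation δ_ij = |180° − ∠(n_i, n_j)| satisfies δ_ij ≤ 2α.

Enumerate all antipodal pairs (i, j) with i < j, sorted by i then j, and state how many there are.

count = 6; pairs: (0,3), (1,3), (1,4), (1,5), (2,4), (2,5)

α = atan 0.6 = 30.96°;  2α = 61.93°
n_0 = (+0.9163, +0.4005)
n_1 = (+0.1040, +0.9946)
n_2 = (-0.4884, +0.8726)
n_3 = (-0.8679, -0.4968)
n_4 = (+0.1544, -0.9880)
n_5 = (+0.6642, -0.7476)
  (0,1): δ = 119.58°  ·
  (0,2): δ = 84.37°  ·
  (0,3): δ = 6.18°  ✓
  (0,4): δ = 75.27°  ·
  (0,5): δ = 108.01°  ·
  (1,2): δ = 144.80°  ·
  (1,3): δ = 54.24°  ✓
  (1,4): δ = 14.85°  ✓
  (1,5): δ = 47.59°  ✓
  (2,3): δ = 89.45°  ·
  (2,4): δ = 20.36°  ✓
  (2,5): δ = 12.38°  ✓
  (3,4): δ = 110.91°  ·
  (3,5): δ = 78.17°  ·
  (4,5): δ = 147.26°  ·
antipodal pairs: 6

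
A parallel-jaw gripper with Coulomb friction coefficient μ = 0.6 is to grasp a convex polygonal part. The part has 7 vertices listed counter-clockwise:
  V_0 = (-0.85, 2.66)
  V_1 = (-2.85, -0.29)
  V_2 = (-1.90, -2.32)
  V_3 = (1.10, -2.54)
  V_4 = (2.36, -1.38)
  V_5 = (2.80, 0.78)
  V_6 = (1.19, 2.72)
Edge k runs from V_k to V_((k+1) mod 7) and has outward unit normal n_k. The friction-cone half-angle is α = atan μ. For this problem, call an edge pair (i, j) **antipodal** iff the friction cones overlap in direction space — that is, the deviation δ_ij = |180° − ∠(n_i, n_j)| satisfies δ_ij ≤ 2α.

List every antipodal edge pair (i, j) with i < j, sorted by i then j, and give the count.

α = atan 0.6 = 30.96°;  2α = 61.93°
n_0 = (-0.8277, +0.5612)
n_1 = (-0.9057, -0.4239)
n_2 = (-0.0731, -0.9973)
n_3 = (+0.6773, -0.7357)
n_4 = (+0.9799, -0.1996)
n_5 = (+0.7695, +0.6386)
n_6 = (-0.0294, +0.9996)
  (0,1): δ = 120.79°  ·
  (0,2): δ = 60.06°  ✓
  (0,3): δ = 13.23°  ✓
  (0,4): δ = 22.62°  ✓
  (0,5): δ = 73.83°  ·
  (0,6): δ = 125.82°  ·
  (1,2): δ = 119.27°  ·
  (1,3): δ = 72.44°  ·
  (1,4): δ = 36.59°  ✓
  (1,5): δ = 14.61°  ✓
  (1,6): δ = 66.61°  ·
  (2,3): δ = 133.17°  ·
  (2,4): δ = 97.32°  ·
  (2,5): δ = 46.12°  ✓
  (2,6): δ = 5.88°  ✓
  (3,4): δ = 144.15°  ·
  (3,5): δ = 92.94°  ·
  (3,6): δ = 40.95°  ✓
  (4,5): δ = 128.80°  ·
  (4,6): δ = 76.80°  ·
  (5,6): δ = 128.00°  ·
antipodal pairs: 8

count = 8; pairs: (0,2), (0,3), (0,4), (1,4), (1,5), (2,5), (2,6), (3,6)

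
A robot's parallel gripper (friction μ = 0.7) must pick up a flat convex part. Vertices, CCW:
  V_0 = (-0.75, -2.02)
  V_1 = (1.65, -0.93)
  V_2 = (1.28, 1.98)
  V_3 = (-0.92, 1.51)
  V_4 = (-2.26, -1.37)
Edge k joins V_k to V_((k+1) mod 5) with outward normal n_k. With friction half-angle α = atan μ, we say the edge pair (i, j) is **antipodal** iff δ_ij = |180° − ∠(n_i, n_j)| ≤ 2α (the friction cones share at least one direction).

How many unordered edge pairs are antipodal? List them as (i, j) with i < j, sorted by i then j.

α = atan 0.7 = 34.99°;  2α = 69.98°
n_0 = (+0.4135, -0.9105)
n_1 = (+0.9920, +0.1261)
n_2 = (-0.2089, +0.9779)
n_3 = (-0.9067, +0.4219)
n_4 = (-0.3954, -0.9185)
  (0,1): δ = 107.18°  ·
  (0,2): δ = 12.37°  ✓
  (0,3): δ = 40.62°  ✓
  (0,4): δ = 132.28°  ·
  (1,2): δ = 85.19°  ·
  (1,3): δ = 32.20°  ✓
  (1,4): δ = 59.46°  ✓
  (2,3): δ = 127.01°  ·
  (2,4): δ = 35.35°  ✓
  (3,4): δ = 88.34°  ·
antipodal pairs: 5

count = 5; pairs: (0,2), (0,3), (1,3), (1,4), (2,4)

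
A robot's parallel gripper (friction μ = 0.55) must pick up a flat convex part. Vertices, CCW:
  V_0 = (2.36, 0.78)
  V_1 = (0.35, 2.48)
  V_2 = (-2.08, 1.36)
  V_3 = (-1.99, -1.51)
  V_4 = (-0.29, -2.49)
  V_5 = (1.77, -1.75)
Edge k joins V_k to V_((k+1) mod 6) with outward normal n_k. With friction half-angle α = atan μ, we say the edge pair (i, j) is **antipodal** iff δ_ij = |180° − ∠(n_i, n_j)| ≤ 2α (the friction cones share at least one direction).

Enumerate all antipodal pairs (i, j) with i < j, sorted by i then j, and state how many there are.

count = 6; pairs: (0,2), (0,3), (1,3), (1,4), (1,5), (2,5)

α = atan 0.55 = 28.81°;  2α = 57.62°
n_0 = (+0.6458, +0.7635)
n_1 = (-0.4186, +0.9082)
n_2 = (-0.9995, -0.0313)
n_3 = (-0.4994, -0.8664)
n_4 = (+0.3381, -0.9411)
n_5 = (+0.9739, -0.2271)
  (0,1): δ = 115.03°  ·
  (0,2): δ = 47.98°  ✓
  (0,3): δ = 10.26°  ✓
  (0,4): δ = 59.98°  ·
  (0,5): δ = 117.10°  ·
  (1,2): δ = 112.95°  ·
  (1,3): δ = 54.71°  ✓
  (1,4): δ = 4.99°  ✓
  (1,5): δ = 52.13°  ✓
  (2,3): δ = 121.76°  ·
  (2,4): δ = 72.04°  ·
  (2,5): δ = 14.92°  ✓
  (3,4): δ = 130.28°  ·
  (3,5): δ = 73.16°  ·
  (4,5): δ = 122.89°  ·
antipodal pairs: 6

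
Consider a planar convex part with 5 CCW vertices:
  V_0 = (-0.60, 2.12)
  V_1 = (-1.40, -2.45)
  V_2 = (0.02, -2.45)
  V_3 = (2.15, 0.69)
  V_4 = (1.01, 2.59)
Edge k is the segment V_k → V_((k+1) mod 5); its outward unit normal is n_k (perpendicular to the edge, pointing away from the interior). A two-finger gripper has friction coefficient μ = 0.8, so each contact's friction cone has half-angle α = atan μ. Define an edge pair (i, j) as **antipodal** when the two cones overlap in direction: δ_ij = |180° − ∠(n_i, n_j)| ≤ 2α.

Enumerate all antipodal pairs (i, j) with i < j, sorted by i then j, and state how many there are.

α = atan 0.8 = 38.66°;  2α = 77.32°
n_0 = (-0.9850, +0.1724)
n_1 = (+0.0000, -1.0000)
n_2 = (+0.8276, -0.5614)
n_3 = (+0.8575, +0.5145)
n_4 = (-0.2802, +0.9599)
  (0,1): δ = 80.07°  ·
  (0,2): δ = 24.22°  ✓
  (0,3): δ = 40.89°  ✓
  (0,4): δ = 116.20°  ·
  (1,2): δ = 124.15°  ·
  (1,3): δ = 59.04°  ✓
  (1,4): δ = 16.27°  ✓
  (2,3): δ = 114.89°  ·
  (2,4): δ = 39.58°  ✓
  (3,4): δ = 104.69°  ·
antipodal pairs: 5

count = 5; pairs: (0,2), (0,3), (1,3), (1,4), (2,4)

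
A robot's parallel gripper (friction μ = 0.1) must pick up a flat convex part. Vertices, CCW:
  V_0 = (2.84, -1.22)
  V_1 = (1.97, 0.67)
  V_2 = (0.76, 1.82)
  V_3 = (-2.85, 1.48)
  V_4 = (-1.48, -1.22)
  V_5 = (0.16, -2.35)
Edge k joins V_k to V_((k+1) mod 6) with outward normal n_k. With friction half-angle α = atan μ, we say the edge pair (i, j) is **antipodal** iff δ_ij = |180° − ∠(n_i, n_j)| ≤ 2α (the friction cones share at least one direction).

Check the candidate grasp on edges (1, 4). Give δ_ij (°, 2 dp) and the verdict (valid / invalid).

δ = 8.98°, valid

α = atan 0.1 = 5.71°;  2α = 11.42°
edge 1: e_1 = (-1.21, +1.15);  n_1 = (+0.6889, +0.7248)
edge 4: e_4 = (+1.64, -1.13);  n_4 = (-0.5674, -0.8235)
∠(n_1, n_4) = 171.02°
δ = |180° − 171.02°| = 8.98°
8.98° ≤ 2α = 11.42°  →  valid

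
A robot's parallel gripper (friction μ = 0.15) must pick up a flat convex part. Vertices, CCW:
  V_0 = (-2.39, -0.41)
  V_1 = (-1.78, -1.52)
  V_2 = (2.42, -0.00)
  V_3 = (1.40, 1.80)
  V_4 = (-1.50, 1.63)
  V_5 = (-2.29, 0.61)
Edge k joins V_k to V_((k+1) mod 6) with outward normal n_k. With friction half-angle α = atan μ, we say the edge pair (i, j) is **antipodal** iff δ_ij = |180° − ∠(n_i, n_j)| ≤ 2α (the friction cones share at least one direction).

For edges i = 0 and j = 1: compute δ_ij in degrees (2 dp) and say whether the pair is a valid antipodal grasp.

α = atan 0.15 = 8.53°;  2α = 17.06°
edge 0: e_0 = (+0.61, -1.11);  n_0 = (-0.8764, -0.4816)
edge 1: e_1 = (+4.20, +1.52);  n_1 = (+0.3403, -0.9403)
∠(n_0, n_1) = 81.10°
δ = |180° − 81.10°| = 98.90°
98.90° > 2α = 17.06°  →  invalid

δ = 98.90°, invalid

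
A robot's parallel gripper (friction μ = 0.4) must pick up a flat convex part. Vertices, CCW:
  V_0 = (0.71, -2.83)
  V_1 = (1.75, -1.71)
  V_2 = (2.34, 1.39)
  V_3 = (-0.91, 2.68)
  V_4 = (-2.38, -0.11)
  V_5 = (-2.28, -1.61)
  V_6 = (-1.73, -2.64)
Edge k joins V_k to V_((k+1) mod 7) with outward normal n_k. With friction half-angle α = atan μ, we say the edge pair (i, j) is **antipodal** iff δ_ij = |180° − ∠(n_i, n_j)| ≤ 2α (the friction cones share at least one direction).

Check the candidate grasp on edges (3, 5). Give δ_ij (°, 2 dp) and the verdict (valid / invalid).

δ = 124.11°, invalid

α = atan 0.4 = 21.80°;  2α = 43.60°
edge 3: e_3 = (-1.47, -2.79);  n_3 = (-0.8847, +0.4661)
edge 5: e_5 = (+0.55, -1.03);  n_5 = (-0.8821, -0.4710)
∠(n_3, n_5) = 55.89°
δ = |180° − 55.89°| = 124.11°
124.11° > 2α = 43.60°  →  invalid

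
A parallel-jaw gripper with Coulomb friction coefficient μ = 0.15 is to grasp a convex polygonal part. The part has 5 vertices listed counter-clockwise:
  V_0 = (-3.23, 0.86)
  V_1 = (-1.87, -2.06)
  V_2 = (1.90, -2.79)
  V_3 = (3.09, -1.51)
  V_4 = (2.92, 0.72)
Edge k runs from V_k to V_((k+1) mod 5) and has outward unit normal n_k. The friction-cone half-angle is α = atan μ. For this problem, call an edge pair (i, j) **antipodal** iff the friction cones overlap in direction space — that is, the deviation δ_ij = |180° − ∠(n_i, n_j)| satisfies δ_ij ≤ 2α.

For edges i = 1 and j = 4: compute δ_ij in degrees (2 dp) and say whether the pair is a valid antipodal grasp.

δ = 9.65°, valid

α = atan 0.15 = 8.53°;  2α = 17.06°
edge 1: e_1 = (+3.77, -0.73);  n_1 = (-0.1901, -0.9818)
edge 4: e_4 = (-6.15, +0.14);  n_4 = (+0.0228, +0.9997)
∠(n_1, n_4) = 170.35°
δ = |180° − 170.35°| = 9.65°
9.65° ≤ 2α = 17.06°  →  valid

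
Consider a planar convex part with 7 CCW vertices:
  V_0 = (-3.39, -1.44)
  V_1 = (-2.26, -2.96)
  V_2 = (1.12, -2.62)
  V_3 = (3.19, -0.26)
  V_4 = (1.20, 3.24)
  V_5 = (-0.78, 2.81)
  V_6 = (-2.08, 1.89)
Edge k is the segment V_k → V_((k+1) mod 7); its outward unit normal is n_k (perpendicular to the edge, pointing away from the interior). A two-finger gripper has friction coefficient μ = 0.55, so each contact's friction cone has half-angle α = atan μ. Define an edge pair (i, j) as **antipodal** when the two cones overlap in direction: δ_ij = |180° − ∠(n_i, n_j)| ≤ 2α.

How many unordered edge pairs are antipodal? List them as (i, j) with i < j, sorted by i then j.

α = atan 0.55 = 28.81°;  2α = 57.62°
n_0 = (-0.8025, -0.5966)
n_1 = (+0.1001, -0.9950)
n_2 = (+0.7518, -0.6594)
n_3 = (+0.8693, +0.4943)
n_4 = (-0.2122, +0.9772)
n_5 = (-0.5777, +0.8163)
n_6 = (-0.9306, +0.3661)
  (0,1): δ = 120.88°  ·
  (0,2): δ = 77.88°  ·
  (0,3): δ = 7.01°  ✓
  (0,4): δ = 65.62°  ·
  (0,5): δ = 88.66°  ·
  (0,6): δ = 121.90°  ·
  (1,2): δ = 137.00°  ·
  (1,3): δ = 66.12°  ·
  (1,4): δ = 6.51°  ✓
  (1,5): δ = 29.54°  ✓
  (1,6): δ = 62.78°  ·
  (2,3): δ = 109.12°  ·
  (2,4): δ = 36.49°  ✓
  (2,5): δ = 13.46°  ✓
  (2,6): δ = 19.78°  ✓
  (3,4): δ = 107.37°  ·
  (3,5): δ = 84.33°  ·
  (3,6): δ = 51.10°  ✓
  (4,5): δ = 156.97°  ·
  (4,6): δ = 123.73°  ·
  (5,6): δ = 146.76°  ·
antipodal pairs: 7

count = 7; pairs: (0,3), (1,4), (1,5), (2,4), (2,5), (2,6), (3,6)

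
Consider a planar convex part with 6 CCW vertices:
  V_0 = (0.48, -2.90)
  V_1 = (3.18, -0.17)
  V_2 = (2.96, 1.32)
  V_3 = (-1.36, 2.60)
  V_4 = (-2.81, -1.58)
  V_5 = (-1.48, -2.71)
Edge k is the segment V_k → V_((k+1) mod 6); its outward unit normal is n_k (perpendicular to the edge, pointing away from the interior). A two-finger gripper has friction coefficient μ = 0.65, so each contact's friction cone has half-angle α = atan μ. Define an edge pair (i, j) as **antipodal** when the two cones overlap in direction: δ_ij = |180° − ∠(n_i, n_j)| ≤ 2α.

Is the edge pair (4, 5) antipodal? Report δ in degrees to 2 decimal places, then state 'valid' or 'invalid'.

α = atan 0.65 = 33.02°;  2α = 66.05°
edge 4: e_4 = (+1.33, -1.13);  n_4 = (-0.6475, -0.7621)
edge 5: e_5 = (+1.96, -0.19);  n_5 = (-0.0965, -0.9953)
∠(n_4, n_5) = 34.82°
δ = |180° − 34.82°| = 145.18°
145.18° > 2α = 66.05°  →  invalid

δ = 145.18°, invalid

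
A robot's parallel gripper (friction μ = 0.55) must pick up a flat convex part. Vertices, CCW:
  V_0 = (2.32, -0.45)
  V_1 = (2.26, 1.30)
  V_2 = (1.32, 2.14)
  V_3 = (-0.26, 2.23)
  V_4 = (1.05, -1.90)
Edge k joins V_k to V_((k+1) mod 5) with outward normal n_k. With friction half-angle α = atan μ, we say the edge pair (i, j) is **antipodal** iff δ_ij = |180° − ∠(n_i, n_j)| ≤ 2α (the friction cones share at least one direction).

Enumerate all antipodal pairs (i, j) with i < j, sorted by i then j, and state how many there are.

α = atan 0.55 = 28.81°;  2α = 57.62°
n_0 = (+0.9994, +0.0343)
n_1 = (+0.6663, +0.7457)
n_2 = (+0.0569, +0.9984)
n_3 = (-0.9532, -0.3023)
n_4 = (+0.7523, -0.6589)
  (0,1): δ = 133.75°  ·
  (0,2): δ = 95.22°  ·
  (0,3): δ = 15.63°  ✓
  (0,4): δ = 136.82°  ·
  (1,2): δ = 141.48°  ·
  (1,3): δ = 30.62°  ✓
  (1,4): δ = 90.57°  ·
  (2,3): δ = 69.14°  ·
  (2,4): δ = 52.05°  ✓
  (3,4): δ = 58.81°  ·
antipodal pairs: 3

count = 3; pairs: (0,3), (1,3), (2,4)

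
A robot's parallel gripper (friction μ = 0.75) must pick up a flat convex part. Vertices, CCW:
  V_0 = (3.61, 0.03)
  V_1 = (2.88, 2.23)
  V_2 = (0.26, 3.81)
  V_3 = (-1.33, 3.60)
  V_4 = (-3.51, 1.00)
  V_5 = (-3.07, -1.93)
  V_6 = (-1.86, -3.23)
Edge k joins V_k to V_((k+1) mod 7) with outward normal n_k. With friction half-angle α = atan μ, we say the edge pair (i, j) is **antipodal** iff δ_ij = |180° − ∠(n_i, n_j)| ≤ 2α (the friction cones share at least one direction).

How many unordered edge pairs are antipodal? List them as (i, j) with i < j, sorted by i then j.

count = 10; pairs: (0,3), (0,4), (0,5), (1,4), (1,5), (1,6), (2,5), (2,6), (3,6), (4,6)

α = atan 0.75 = 36.87°;  2α = 73.74°
n_0 = (+0.9491, +0.3149)
n_1 = (+0.5164, +0.8563)
n_2 = (-0.1309, +0.9914)
n_3 = (-0.7663, +0.6425)
n_4 = (-0.9889, -0.1485)
n_5 = (-0.7320, -0.6813)
n_6 = (+0.5120, -0.8590)
  (0,1): δ = 139.45°  ·
  (0,2): δ = 100.83°  ·
  (0,3): δ = 58.34°  ✓
  (0,4): δ = 9.82°  ✓
  (0,5): δ = 24.59°  ✓
  (0,6): δ = 102.44°  ·
  (1,2): δ = 141.38°  ·
  (1,3): δ = 98.89°  ·
  (1,4): δ = 50.37°  ✓
  (1,5): δ = 15.96°  ✓
  (1,6): δ = 61.89°  ✓
  (2,3): δ = 137.50°  ·
  (2,4): δ = 88.98°  ·
  (2,5): δ = 54.58°  ✓
  (2,6): δ = 23.27°  ✓
  (3,4): δ = 131.48°  ·
  (3,5): δ = 97.08°  ·
  (3,6): δ = 19.23°  ✓
  (4,5): δ = 145.59°  ·
  (4,6): δ = 67.75°  ✓
  (5,6): δ = 102.15°  ·
antipodal pairs: 10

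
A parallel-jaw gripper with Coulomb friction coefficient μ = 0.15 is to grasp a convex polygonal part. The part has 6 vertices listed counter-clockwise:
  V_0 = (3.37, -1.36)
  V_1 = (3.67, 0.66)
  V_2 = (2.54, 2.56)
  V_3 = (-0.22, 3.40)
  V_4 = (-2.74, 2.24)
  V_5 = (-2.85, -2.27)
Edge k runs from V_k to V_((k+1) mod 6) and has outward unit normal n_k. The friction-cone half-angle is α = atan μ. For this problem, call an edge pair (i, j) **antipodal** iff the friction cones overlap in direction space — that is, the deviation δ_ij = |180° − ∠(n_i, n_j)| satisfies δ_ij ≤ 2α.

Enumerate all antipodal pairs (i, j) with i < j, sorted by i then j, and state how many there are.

count = 2; pairs: (0,4), (3,5)

α = atan 0.15 = 8.53°;  2α = 17.06°
n_0 = (+0.9892, -0.1469)
n_1 = (+0.8595, +0.5112)
n_2 = (+0.2912, +0.9567)
n_3 = (-0.4181, +0.9084)
n_4 = (-0.9997, +0.0244)
n_5 = (+0.1448, -0.9895)
  (0,1): δ = 140.81°  ·
  (0,2): δ = 98.48°  ·
  (0,3): δ = 56.84°  ·
  (0,4): δ = 7.05°  ✓
  (0,5): δ = 106.77°  ·
  (1,2): δ = 137.67°  ·
  (1,3): δ = 96.02°  ·
  (1,4): δ = 32.14°  ·
  (1,5): δ = 67.58°  ·
  (2,3): δ = 138.36°  ·
  (2,4): δ = 74.47°  ·
  (2,5): δ = 25.25°  ·
  (3,4): δ = 116.11°  ·
  (3,5): δ = 16.39°  ✓
  (4,5): δ = 80.28°  ·
antipodal pairs: 2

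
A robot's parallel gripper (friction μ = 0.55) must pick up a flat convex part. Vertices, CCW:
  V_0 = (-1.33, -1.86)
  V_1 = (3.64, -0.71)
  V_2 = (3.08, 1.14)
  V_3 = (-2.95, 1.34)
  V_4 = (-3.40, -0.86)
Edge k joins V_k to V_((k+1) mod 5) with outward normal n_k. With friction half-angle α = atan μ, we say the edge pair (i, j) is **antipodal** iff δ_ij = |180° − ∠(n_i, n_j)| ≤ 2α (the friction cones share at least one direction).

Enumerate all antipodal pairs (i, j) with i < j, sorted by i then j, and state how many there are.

α = atan 0.55 = 28.81°;  2α = 57.62°
n_0 = (+0.2254, -0.9743)
n_1 = (+0.9571, +0.2897)
n_2 = (+0.0331, +0.9995)
n_3 = (-0.9797, +0.2004)
n_4 = (-0.4350, -0.9004)
  (0,1): δ = 86.19°  ·
  (0,2): δ = 14.93°  ✓
  (0,3): δ = 65.41°  ·
  (0,4): δ = 141.19°  ·
  (1,2): δ = 108.74°  ·
  (1,3): δ = 28.40°  ✓
  (1,4): δ = 47.37°  ✓
  (2,3): δ = 99.66°  ·
  (2,4): δ = 23.89°  ✓
  (3,4): δ = 104.22°  ·
antipodal pairs: 4

count = 4; pairs: (0,2), (1,3), (1,4), (2,4)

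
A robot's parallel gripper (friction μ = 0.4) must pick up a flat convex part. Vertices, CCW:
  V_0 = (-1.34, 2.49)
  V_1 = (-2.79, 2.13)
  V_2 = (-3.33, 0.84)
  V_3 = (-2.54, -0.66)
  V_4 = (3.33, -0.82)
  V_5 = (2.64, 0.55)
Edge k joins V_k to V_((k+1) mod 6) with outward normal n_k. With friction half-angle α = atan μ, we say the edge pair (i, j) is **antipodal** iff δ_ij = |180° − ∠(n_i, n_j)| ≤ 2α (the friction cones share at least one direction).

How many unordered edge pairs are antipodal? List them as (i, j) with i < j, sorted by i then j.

α = atan 0.4 = 21.80°;  2α = 43.60°
n_0 = (-0.2410, +0.9705)
n_1 = (-0.9224, +0.3861)
n_2 = (-0.8848, -0.4660)
n_3 = (-0.0272, -0.9996)
n_4 = (+0.8931, +0.4498)
n_5 = (+0.4382, +0.8989)
  (0,1): δ = 126.66°  ·
  (0,2): δ = 76.17°  ·
  (0,3): δ = 15.50°  ✓
  (0,4): δ = 102.79°  ·
  (0,5): δ = 140.07°  ·
  (1,2): δ = 129.51°  ·
  (1,3): δ = 68.85°  ·
  (1,4): δ = 49.45°  ·
  (1,5): δ = 86.73°  ·
  (2,3): δ = 119.34°  ·
  (2,4): δ = 1.04°  ✓
  (2,5): δ = 36.24°  ✓
  (3,4): δ = 61.71°  ·
  (3,5): δ = 24.42°  ✓
  (4,5): δ = 142.72°  ·
antipodal pairs: 4

count = 4; pairs: (0,3), (2,4), (2,5), (3,5)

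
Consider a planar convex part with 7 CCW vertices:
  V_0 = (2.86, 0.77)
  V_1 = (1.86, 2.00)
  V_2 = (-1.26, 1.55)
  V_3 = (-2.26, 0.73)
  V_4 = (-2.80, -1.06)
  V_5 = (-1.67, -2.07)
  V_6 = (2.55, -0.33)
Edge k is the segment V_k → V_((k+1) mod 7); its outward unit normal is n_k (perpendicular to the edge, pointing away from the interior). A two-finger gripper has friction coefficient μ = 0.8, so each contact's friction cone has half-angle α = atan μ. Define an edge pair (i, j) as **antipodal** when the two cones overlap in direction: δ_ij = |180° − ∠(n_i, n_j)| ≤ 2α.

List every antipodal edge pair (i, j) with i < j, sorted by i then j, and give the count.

α = atan 0.8 = 38.66°;  2α = 77.32°
n_0 = (+0.7759, +0.6308)
n_1 = (-0.1428, +0.9898)
n_2 = (-0.6341, +0.7733)
n_3 = (-0.9574, +0.2888)
n_4 = (-0.6664, -0.7456)
n_5 = (+0.3812, -0.9245)
n_6 = (+0.9625, -0.2713)
  (0,1): δ = 120.90°  ·
  (0,2): δ = 89.76°  ·
  (0,3): δ = 55.90°  ✓
  (0,4): δ = 9.10°  ✓
  (0,5): δ = 73.30°  ✓
  (0,6): δ = 125.15°  ·
  (1,2): δ = 148.86°  ·
  (1,3): δ = 114.99°  ·
  (1,4): δ = 50.00°  ✓
  (1,5): δ = 14.20°  ✓
  (1,6): δ = 66.05°  ✓
  (2,3): δ = 146.14°  ·
  (2,4): δ = 81.14°  ·
  (2,5): δ = 16.94°  ✓
  (2,6): δ = 34.91°  ✓
  (3,4): δ = 115.00°  ·
  (3,5): δ = 50.81°  ✓
  (3,6): δ = 1.05°  ✓
  (4,5): δ = 115.80°  ·
  (4,6): δ = 63.95°  ✓
  (5,6): δ = 128.15°  ·
antipodal pairs: 11

count = 11; pairs: (0,3), (0,4), (0,5), (1,4), (1,5), (1,6), (2,5), (2,6), (3,5), (3,6), (4,6)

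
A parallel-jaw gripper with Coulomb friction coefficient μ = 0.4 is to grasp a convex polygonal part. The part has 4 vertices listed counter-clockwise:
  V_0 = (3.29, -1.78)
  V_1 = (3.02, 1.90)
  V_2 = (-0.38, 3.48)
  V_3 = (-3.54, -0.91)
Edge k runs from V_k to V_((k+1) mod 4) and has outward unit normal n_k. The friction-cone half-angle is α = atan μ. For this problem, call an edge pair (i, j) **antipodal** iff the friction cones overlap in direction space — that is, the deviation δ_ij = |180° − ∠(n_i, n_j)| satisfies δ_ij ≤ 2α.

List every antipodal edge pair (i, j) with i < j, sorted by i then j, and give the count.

α = atan 0.4 = 21.80°;  2α = 43.60°
n_0 = (+0.9973, +0.0732)
n_1 = (+0.4214, +0.9069)
n_2 = (-0.8116, +0.5842)
n_3 = (-0.1264, -0.9920)
  (0,1): δ = 119.12°  ·
  (0,2): δ = 39.94°  ✓
  (0,3): δ = 78.54°  ·
  (1,2): δ = 100.82°  ·
  (1,3): δ = 17.67°  ✓
  (2,3): δ = 61.51°  ·
antipodal pairs: 2

count = 2; pairs: (0,2), (1,3)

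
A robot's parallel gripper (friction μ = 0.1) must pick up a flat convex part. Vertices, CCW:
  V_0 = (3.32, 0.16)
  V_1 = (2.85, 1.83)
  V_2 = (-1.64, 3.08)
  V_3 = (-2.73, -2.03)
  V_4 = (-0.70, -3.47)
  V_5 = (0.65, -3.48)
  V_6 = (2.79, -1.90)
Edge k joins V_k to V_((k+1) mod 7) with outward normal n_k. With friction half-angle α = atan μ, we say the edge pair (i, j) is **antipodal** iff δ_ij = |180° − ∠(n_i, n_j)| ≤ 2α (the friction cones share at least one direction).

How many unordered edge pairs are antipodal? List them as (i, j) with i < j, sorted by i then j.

count = 1; pairs: (2,6)

α = atan 0.1 = 5.71°;  2α = 11.42°
n_0 = (+0.9626, +0.2709)
n_1 = (+0.2682, +0.9634)
n_2 = (-0.9780, +0.2086)
n_3 = (-0.5786, -0.8156)
n_4 = (-0.0074, -1.0000)
n_5 = (+0.5940, -0.8045)
n_6 = (+0.9685, -0.2492)
  (0,1): δ = 121.28°  ·
  (0,2): δ = 27.76°  ·
  (0,3): δ = 38.93°  ·
  (0,4): δ = 73.86°  ·
  (0,5): δ = 110.72°  ·
  (0,6): δ = 149.85°  ·
  (1,2): δ = 86.48°  ·
  (1,3): δ = 19.79°  ·
  (1,4): δ = 15.13°  ·
  (1,5): δ = 52.00°  ·
  (1,6): δ = 91.13°  ·
  (2,3): δ = 113.31°  ·
  (2,4): δ = 78.38°  ·
  (2,5): δ = 41.52°  ·
  (2,6): δ = 2.39°  ✓
  (3,4): δ = 145.07°  ·
  (3,5): δ = 108.21°  ·
  (3,6): δ = 69.08°  ·
  (4,5): δ = 143.14°  ·
  (4,6): δ = 104.00°  ·
  (5,6): δ = 140.87°  ·
antipodal pairs: 1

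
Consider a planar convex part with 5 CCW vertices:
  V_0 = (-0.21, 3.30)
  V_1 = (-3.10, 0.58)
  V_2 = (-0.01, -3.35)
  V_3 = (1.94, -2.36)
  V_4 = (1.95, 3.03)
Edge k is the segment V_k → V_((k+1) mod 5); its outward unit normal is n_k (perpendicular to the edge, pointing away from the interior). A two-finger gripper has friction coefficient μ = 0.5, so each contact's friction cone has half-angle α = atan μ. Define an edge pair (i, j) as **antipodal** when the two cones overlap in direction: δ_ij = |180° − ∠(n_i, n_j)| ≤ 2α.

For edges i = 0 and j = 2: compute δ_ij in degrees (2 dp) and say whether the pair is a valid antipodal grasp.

δ = 16.35°, valid

α = atan 0.5 = 26.57°;  2α = 53.13°
edge 0: e_0 = (-2.89, -2.72);  n_0 = (-0.6854, +0.7282)
edge 2: e_2 = (+1.95, +0.99);  n_2 = (+0.4527, -0.8917)
∠(n_0, n_2) = 163.65°
δ = |180° − 163.65°| = 16.35°
16.35° ≤ 2α = 53.13°  →  valid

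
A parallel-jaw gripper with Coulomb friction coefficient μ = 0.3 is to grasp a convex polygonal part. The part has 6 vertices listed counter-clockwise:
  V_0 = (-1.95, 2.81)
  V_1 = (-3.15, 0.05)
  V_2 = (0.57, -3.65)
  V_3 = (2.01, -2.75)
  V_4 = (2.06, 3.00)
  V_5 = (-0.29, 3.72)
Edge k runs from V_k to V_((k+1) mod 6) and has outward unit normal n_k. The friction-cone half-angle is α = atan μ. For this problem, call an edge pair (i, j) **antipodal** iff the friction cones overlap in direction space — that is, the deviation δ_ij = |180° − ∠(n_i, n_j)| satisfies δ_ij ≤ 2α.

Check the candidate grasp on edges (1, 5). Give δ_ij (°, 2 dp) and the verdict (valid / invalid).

α = atan 0.3 = 16.70°;  2α = 33.40°
edge 1: e_1 = (+3.72, -3.70);  n_1 = (-0.7052, -0.7090)
edge 5: e_5 = (-1.66, -0.91);  n_5 = (-0.4807, +0.8769)
∠(n_1, n_5) = 106.42°
δ = |180° − 106.42°| = 73.58°
73.58° > 2α = 33.40°  →  invalid

δ = 73.58°, invalid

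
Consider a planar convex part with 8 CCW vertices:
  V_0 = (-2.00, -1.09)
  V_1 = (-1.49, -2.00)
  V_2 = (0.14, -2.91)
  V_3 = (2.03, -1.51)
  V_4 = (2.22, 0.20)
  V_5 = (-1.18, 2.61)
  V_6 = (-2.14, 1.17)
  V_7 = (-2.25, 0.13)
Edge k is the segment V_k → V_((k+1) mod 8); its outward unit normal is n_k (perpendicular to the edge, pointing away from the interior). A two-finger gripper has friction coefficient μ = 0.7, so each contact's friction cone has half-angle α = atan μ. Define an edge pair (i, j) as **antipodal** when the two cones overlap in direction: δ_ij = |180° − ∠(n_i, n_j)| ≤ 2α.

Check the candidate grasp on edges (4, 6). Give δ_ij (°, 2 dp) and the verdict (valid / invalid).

δ = 60.71°, valid

α = atan 0.7 = 34.99°;  2α = 69.98°
edge 4: e_4 = (-3.40, +2.41);  n_4 = (+0.5783, +0.8158)
edge 6: e_6 = (-0.11, -1.04);  n_6 = (-0.9945, +0.1052)
∠(n_4, n_6) = 119.29°
δ = |180° − 119.29°| = 60.71°
60.71° ≤ 2α = 69.98°  →  valid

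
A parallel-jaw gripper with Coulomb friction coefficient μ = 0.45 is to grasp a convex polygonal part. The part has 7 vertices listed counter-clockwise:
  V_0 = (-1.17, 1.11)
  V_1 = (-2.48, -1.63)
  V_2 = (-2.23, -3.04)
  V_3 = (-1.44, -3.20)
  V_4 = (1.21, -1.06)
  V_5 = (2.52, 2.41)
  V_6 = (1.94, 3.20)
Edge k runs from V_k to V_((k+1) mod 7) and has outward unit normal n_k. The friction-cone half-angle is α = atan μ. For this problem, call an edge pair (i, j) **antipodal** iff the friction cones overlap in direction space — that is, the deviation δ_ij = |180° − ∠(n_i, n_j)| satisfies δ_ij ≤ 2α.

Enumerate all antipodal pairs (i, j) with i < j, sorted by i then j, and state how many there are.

α = atan 0.45 = 24.23°;  2α = 48.46°
n_0 = (-0.9022, +0.4313)
n_1 = (-0.9846, -0.1746)
n_2 = (-0.1985, -0.9801)
n_3 = (+0.6283, -0.7780)
n_4 = (+0.9356, -0.3532)
n_5 = (+0.8061, +0.5918)
n_6 = (-0.5578, +0.8300)
  (0,1): δ = 144.39°  ·
  (0,2): δ = 75.90°  ·
  (0,3): δ = 25.52°  ✓
  (0,4): δ = 4.87°  ✓
  (0,5): δ = 61.84°  ·
  (0,6): δ = 149.45°  ·
  (1,2): δ = 111.50°  ·
  (1,3): δ = 61.13°  ·
  (1,4): δ = 30.74°  ✓
  (1,5): δ = 26.23°  ✓
  (1,6): δ = 113.85°  ·
  (2,3): δ = 129.63°  ·
  (2,4): δ = 99.23°  ·
  (2,5): δ = 42.27°  ✓
  (2,6): δ = 45.35°  ✓
  (3,4): δ = 149.61°  ·
  (3,5): δ = 92.64°  ·
  (3,6): δ = 5.02°  ✓
  (4,5): δ = 123.03°  ·
  (4,6): δ = 35.42°  ✓
  (5,6): δ = 92.38°  ·
antipodal pairs: 8

count = 8; pairs: (0,3), (0,4), (1,4), (1,5), (2,5), (2,6), (3,6), (4,6)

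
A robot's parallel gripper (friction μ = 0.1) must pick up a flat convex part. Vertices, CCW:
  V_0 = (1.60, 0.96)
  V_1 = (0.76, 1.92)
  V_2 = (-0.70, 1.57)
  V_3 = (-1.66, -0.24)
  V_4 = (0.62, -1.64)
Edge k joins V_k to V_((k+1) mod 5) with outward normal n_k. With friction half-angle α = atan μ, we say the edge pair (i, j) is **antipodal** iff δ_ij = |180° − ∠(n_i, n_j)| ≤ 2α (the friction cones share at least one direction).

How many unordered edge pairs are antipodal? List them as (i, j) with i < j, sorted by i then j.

α = atan 0.1 = 5.71°;  2α = 11.42°
n_0 = (+0.7526, +0.6585)
n_1 = (-0.2331, +0.9724)
n_2 = (-0.8834, +0.4686)
n_3 = (-0.5233, -0.8522)
n_4 = (+0.9357, -0.3527)
  (0,1): δ = 117.71°  ·
  (0,2): δ = 69.13°  ·
  (0,3): δ = 17.26°  ·
  (0,4): δ = 118.16°  ·
  (1,2): δ = 131.42°  ·
  (1,3): δ = 45.03°  ·
  (1,4): δ = 55.87°  ·
  (2,3): δ = 93.61°  ·
  (2,4): δ = 7.29°  ✓
  (3,4): δ = 79.10°  ·
antipodal pairs: 1

count = 1; pairs: (2,4)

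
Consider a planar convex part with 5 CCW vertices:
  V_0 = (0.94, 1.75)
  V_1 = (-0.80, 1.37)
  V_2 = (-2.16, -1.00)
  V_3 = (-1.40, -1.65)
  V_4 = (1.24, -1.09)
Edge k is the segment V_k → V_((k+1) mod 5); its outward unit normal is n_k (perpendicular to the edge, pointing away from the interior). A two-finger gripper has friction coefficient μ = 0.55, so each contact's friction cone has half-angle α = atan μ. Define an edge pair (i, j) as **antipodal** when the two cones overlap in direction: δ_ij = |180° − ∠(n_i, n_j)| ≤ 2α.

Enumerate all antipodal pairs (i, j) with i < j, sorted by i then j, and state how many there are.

count = 5; pairs: (0,2), (0,3), (1,3), (1,4), (2,4)

α = atan 0.55 = 28.81°;  2α = 57.62°
n_0 = (-0.2134, +0.9770)
n_1 = (-0.8673, +0.4977)
n_2 = (-0.6500, -0.7600)
n_3 = (+0.2075, -0.9782)
n_4 = (+0.9945, +0.1050)
  (0,1): δ = 132.17°  ·
  (0,2): δ = 52.86°  ✓
  (0,3): δ = 0.34°  ✓
  (0,4): δ = 83.71°  ·
  (1,2): δ = 100.69°  ·
  (1,3): δ = 48.17°  ✓
  (1,4): δ = 35.88°  ✓
  (2,3): δ = 127.48°  ·
  (2,4): δ = 43.43°  ✓
  (3,4): δ = 95.95°  ·
antipodal pairs: 5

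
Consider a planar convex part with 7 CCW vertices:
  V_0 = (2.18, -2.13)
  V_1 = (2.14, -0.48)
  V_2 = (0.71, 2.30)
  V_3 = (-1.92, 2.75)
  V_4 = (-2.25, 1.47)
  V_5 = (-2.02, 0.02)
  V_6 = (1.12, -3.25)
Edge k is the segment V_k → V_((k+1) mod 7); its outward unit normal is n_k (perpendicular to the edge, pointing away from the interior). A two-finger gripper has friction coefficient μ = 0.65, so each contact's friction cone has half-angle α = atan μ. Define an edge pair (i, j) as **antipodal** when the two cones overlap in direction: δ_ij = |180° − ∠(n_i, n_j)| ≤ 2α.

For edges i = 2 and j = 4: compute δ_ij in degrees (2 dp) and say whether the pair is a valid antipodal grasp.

δ = 71.28°, invalid

α = atan 0.65 = 33.02°;  2α = 66.05°
edge 2: e_2 = (-2.63, +0.45);  n_2 = (+0.1687, +0.9857)
edge 4: e_4 = (+0.23, -1.45);  n_4 = (-0.9877, -0.1567)
∠(n_2, n_4) = 108.72°
δ = |180° − 108.72°| = 71.28°
71.28° > 2α = 66.05°  →  invalid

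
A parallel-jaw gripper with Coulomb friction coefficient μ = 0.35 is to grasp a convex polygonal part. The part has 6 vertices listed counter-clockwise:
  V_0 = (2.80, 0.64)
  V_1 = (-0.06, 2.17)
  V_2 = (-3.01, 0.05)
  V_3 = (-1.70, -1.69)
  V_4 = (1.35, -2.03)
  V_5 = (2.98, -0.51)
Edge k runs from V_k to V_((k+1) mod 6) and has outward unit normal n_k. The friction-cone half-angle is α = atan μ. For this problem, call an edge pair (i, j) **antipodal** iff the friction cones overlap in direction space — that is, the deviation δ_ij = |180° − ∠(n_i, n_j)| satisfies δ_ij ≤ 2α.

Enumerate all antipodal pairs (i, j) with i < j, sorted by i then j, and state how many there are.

count = 4; pairs: (0,2), (0,3), (1,4), (2,5)

α = atan 0.35 = 19.29°;  2α = 38.58°
n_0 = (+0.4717, +0.8818)
n_1 = (-0.5836, +0.8121)
n_2 = (-0.7989, -0.6015)
n_3 = (-0.1108, -0.9938)
n_4 = (+0.6820, -0.7314)
n_5 = (+0.9880, +0.1546)
  (0,1): δ = 116.15°  ·
  (0,2): δ = 24.88°  ✓
  (0,3): δ = 21.78°  ✓
  (0,4): δ = 71.15°  ·
  (0,5): δ = 127.04°  ·
  (1,2): δ = 88.73°  ·
  (1,3): δ = 42.06°  ·
  (1,4): δ = 7.30°  ✓
  (1,5): δ = 63.19°  ·
  (2,3): δ = 133.34°  ·
  (2,4): δ = 83.98°  ·
  (2,5): δ = 28.08°  ✓
  (3,4): δ = 130.64°  ·
  (3,5): δ = 74.74°  ·
  (4,5): δ = 124.10°  ·
antipodal pairs: 4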